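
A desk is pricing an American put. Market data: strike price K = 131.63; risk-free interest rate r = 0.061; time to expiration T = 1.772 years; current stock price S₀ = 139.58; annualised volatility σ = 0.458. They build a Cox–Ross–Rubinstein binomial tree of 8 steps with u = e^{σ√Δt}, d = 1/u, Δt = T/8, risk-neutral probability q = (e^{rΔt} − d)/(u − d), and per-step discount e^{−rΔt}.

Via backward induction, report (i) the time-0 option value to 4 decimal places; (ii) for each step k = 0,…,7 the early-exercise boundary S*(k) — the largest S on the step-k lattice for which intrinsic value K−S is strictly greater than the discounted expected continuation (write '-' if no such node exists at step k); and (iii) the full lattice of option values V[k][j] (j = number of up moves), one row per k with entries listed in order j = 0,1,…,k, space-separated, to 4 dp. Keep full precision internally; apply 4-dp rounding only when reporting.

price = 22.5739
boundary = - - - 73.1112 58.9347 73.1112 90.6978 73.1112
tree:
22.5739
32.0304 12.8745
44.0686 19.7769 5.6921
58.5188 29.5201 9.6844 1.4880
72.6953 42.5124 16.1515 2.8874 0.0000
84.1230 58.5188 26.2175 5.6026 0.0000 0.0000
93.3348 72.6953 40.9322 10.8714 0.0000 0.0000 0.0000
100.7604 84.1230 58.5188 21.0947 0.0000 0.0000 0.0000 0.0000
106.7461 93.3348 72.6953 40.9322 0.0000 0.0000 0.0000 0.0000 0.0000

Δt=0.22150  u=1.24055  d=0.80610  q=0.47763  discount=0.98658
step 8 (expiry): payoffs max(K−S,0) = 106.7461 93.3348 72.6953 40.9322 0.0000 0.0000 0.0000 0.0000 0.0000
step 7: (k=7,j=0): S=30.8696, (K−S)⁺=100.7604, hold=98.9938 ⇒ V=100.7604 exercise | (k=7,j=1): S=47.5070, (K−S)⁺=84.1230, hold=82.3564 ⇒ V=84.1230 exercise | (k=7,j=2): S=73.1112, (K−S)⁺=58.5188, hold=56.7522 ⇒ V=58.5188 exercise | (k=7,j=3): S=112.5149, (K−S)⁺=19.1151, hold=21.0947 ⇒ V=21.0947 continue | (k=7,j=4): S=173.1555, (K−S)⁺=0.0000, hold=0.0000 ⇒ V=0.0000 continue | (k=7,j=5): S=266.4787, (K−S)⁺=0.0000, hold=0.0000 ⇒ V=0.0000 continue | (k=7,j=6): S=410.0990, (K−S)⁺=0.0000, hold=0.0000 ⇒ V=0.0000 continue | (k=7,j=7): S=631.1243, (K−S)⁺=0.0000, hold=0.0000 ⇒ V=0.0000 continue  boundary S*=73.1112
step 6: (k=6,j=0): S=38.2952, (K−S)⁺=93.3348, hold=91.5682 ⇒ V=93.3348 exercise | (k=6,j=1): S=58.9347, (K−S)⁺=72.6953, hold=70.9288 ⇒ V=72.6953 exercise | (k=6,j=2): S=90.6978, (K−S)⁺=40.9322, hold=40.0984 ⇒ V=40.9322 exercise | (k=6,j=3): S=139.5800, (K−S)⁺=0.0000, hold=10.8714 ⇒ V=10.8714 continue | (k=6,j=4): S=214.8075, (K−S)⁺=0.0000, hold=0.0000 ⇒ V=0.0000 continue | (k=6,j=5): S=330.5793, (K−S)⁺=0.0000, hold=0.0000 ⇒ V=0.0000 continue | (k=6,j=6): S=508.7470, (K−S)⁺=0.0000, hold=0.0000 ⇒ V=0.0000 continue  boundary S*=90.6978
step 5: (k=5,j=0): S=47.5070, (K−S)⁺=84.1230, hold=82.3564 ⇒ V=84.1230 exercise | (k=5,j=1): S=73.1112, (K−S)⁺=58.5188, hold=56.7522 ⇒ V=58.5188 exercise | (k=5,j=2): S=112.5149, (K−S)⁺=19.1151, hold=26.2175 ⇒ V=26.2175 continue | (k=5,j=3): S=173.1555, (K−S)⁺=0.0000, hold=5.6026 ⇒ V=5.6026 continue | (k=5,j=4): S=266.4787, (K−S)⁺=0.0000, hold=0.0000 ⇒ V=0.0000 continue | (k=5,j=5): S=410.0990, (K−S)⁺=0.0000, hold=0.0000 ⇒ V=0.0000 continue  boundary S*=73.1112
step 4: (k=4,j=0): S=58.9347, (K−S)⁺=72.6953, hold=70.9288 ⇒ V=72.6953 exercise | (k=4,j=1): S=90.6978, (K−S)⁺=40.9322, hold=42.5124 ⇒ V=42.5124 continue | (k=4,j=2): S=139.5800, (K−S)⁺=0.0000, hold=16.1515 ⇒ V=16.1515 continue | (k=4,j=3): S=214.8075, (K−S)⁺=0.0000, hold=2.8874 ⇒ V=2.8874 continue | (k=4,j=4): S=330.5793, (K−S)⁺=0.0000, hold=0.0000 ⇒ V=0.0000 continue  boundary S*=58.9347
step 3: (k=3,j=0): S=73.1112, (K−S)⁺=58.5188, hold=57.4969 ⇒ V=58.5188 exercise | (k=3,j=1): S=112.5149, (K−S)⁺=19.1151, hold=29.5201 ⇒ V=29.5201 continue | (k=3,j=2): S=173.1555, (K−S)⁺=0.0000, hold=9.6844 ⇒ V=9.6844 continue | (k=3,j=3): S=266.4787, (K−S)⁺=0.0000, hold=1.4880 ⇒ V=1.4880 continue  boundary S*=73.1112
step 2: (k=2,j=0): S=90.6978, (K−S)⁺=40.9322, hold=44.0686 ⇒ V=44.0686 continue | (k=2,j=1): S=139.5800, (K−S)⁺=0.0000, hold=19.7769 ⇒ V=19.7769 continue | (k=2,j=2): S=214.8075, (K−S)⁺=0.0000, hold=5.6921 ⇒ V=5.6921 continue  boundary S*=-
step 1: (k=1,j=0): S=112.5149, (K−S)⁺=19.1151, hold=32.0304 ⇒ V=32.0304 continue | (k=1,j=1): S=173.1555, (K−S)⁺=0.0000, hold=12.8745 ⇒ V=12.8745 continue  boundary S*=-
step 0: (k=0,j=0): S=139.5800, (K−S)⁺=0.0000, hold=22.5739 ⇒ V=22.5739 continue  boundary S*=-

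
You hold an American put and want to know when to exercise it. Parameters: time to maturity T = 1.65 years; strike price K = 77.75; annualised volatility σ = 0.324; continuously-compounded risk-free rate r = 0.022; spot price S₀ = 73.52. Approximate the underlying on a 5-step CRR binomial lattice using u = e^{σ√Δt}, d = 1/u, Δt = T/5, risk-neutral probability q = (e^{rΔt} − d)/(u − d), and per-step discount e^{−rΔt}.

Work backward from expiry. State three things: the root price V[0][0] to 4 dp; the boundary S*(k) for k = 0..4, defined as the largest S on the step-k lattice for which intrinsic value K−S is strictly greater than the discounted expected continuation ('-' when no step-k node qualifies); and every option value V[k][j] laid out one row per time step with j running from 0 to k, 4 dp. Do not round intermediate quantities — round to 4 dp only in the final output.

price = 13.7378
boundary = - - - 42.0637 50.6688
tree:
13.7378
19.7538 7.2484
27.2504 11.7077 2.3930
35.6863 18.2736 4.5744 0.0000
42.8299 27.0812 8.7445 0.0000 0.0000
48.7604 35.6863 16.7158 0.0000 0.0000 0.0000

params: Δt=0.33000 u=1.20457 d=0.83017 q=0.47306 e^(-rΔt)=0.99277
t_5 payoffs: 48.7604 35.6863 16.7158 0.0000 0.0000 0.0000
t_4: node(4,0) S=34.9201 payoff=42.8299 vs cont=42.2675 → 42.8299 [stop]  node(4,1) S=50.6688 payoff=27.0812 vs cont=26.5188 → 27.0812 [stop]  node(4,2) S=73.5200 payoff=4.2300 vs cont=8.7445 → 8.7445 [wait]  node(4,3) S=106.6770 payoff=0.0000 vs cont=0.0000 → 0.0000 [wait]  node(4,4) S=154.7874 payoff=0.0000 vs cont=0.0000 → 0.0000 [wait]  ⇒ S*(4)=50.6688
t_3: node(3,0) S=42.0637 payoff=35.6863 vs cont=35.1238 → 35.6863 [stop]  node(3,1) S=61.0342 payoff=16.7158 vs cont=18.2736 → 18.2736 [wait]  node(3,2) S=88.5601 payoff=0.0000 vs cont=4.5744 → 4.5744 [wait]  node(3,3) S=128.5000 payoff=0.0000 vs cont=0.0000 → 0.0000 [wait]  ⇒ S*(3)=42.0637
t_2: node(2,0) S=50.6688 payoff=27.0812 vs cont=27.2504 → 27.2504 [wait]  node(2,1) S=73.5200 payoff=4.2300 vs cont=11.7077 → 11.7077 [wait]  node(2,2) S=106.6770 payoff=0.0000 vs cont=2.3930 → 2.3930 [wait]  ⇒ S*(2)=-
t_1: node(1,0) S=61.0342 payoff=16.7158 vs cont=19.7538 → 19.7538 [wait]  node(1,1) S=88.5601 payoff=0.0000 vs cont=7.2484 → 7.2484 [wait]  ⇒ S*(1)=-
t_0: node(0,0) S=73.5200 payoff=4.2300 vs cont=13.7378 → 13.7378 [wait]  ⇒ S*(0)=-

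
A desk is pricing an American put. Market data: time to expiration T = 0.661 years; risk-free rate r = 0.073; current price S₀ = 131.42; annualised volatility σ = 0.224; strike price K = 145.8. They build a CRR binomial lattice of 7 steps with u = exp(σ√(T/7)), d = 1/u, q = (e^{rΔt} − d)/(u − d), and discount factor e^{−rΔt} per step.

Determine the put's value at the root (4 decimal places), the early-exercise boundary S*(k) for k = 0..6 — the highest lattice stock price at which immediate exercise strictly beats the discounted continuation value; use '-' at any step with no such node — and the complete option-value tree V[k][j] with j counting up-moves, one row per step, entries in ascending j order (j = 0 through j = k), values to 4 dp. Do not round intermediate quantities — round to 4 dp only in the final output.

Δt=0.09443  u=1.07126  d=0.93348  q=0.53300  discount=0.99313
step 7 (expiry): payoffs max(K−S,0) = 64.6285 52.6482 38.8996 23.1218 5.0153 0.0000 0.0000 0.0000
step 6: (k=6,j=0): S=86.9556, (K−S)⁺=58.8444, hold=57.8428 ⇒ V=58.8444 exercise | (k=6,j=1): S=99.7896, (K−S)⁺=46.0104, hold=45.0088 ⇒ V=46.0104 exercise | (k=6,j=2): S=114.5179, (K−S)⁺=31.2821, hold=30.2805 ⇒ V=31.2821 exercise | (k=6,j=3): S=131.4200, (K−S)⁺=14.3800, hold=13.3784 ⇒ V=14.3800 exercise | (k=6,j=4): S=150.8167, (K−S)⁺=0.0000, hold=2.3260 ⇒ V=2.3260 continue | (k=6,j=5): S=173.0762, (K−S)⁺=0.0000, hold=0.0000 ⇒ V=0.0000 continue | (k=6,j=6): S=198.6211, (K−S)⁺=0.0000, hold=0.0000 ⇒ V=0.0000 continue  boundary S*=131.4200
step 5: (k=5,j=0): S=93.1518, (K−S)⁺=52.6482, hold=51.6466 ⇒ V=52.6482 exercise | (k=5,j=1): S=106.9004, (K−S)⁺=38.8996, hold=37.8980 ⇒ V=38.8996 exercise | (k=5,j=2): S=122.6782, (K−S)⁺=23.1218, hold=22.1202 ⇒ V=23.1218 exercise | (k=5,j=3): S=140.7847, (K−S)⁺=5.0153, hold=7.9005 ⇒ V=7.9005 continue | (k=5,j=4): S=161.5636, (K−S)⁺=0.0000, hold=1.0788 ⇒ V=1.0788 continue | (k=5,j=5): S=185.4093, (K−S)⁺=0.0000, hold=0.0000 ⇒ V=0.0000 continue  boundary S*=122.6782
step 4: (k=4,j=0): S=99.7896, (K−S)⁺=46.0104, hold=45.0088 ⇒ V=46.0104 exercise | (k=4,j=1): S=114.5179, (K−S)⁺=31.2821, hold=30.2805 ⇒ V=31.2821 exercise | (k=4,j=2): S=131.4200, (K−S)⁺=14.3800, hold=14.9057 ⇒ V=14.9057 continue | (k=4,j=3): S=150.8167, (K−S)⁺=0.0000, hold=4.2352 ⇒ V=4.2352 continue | (k=4,j=4): S=173.0762, (K−S)⁺=0.0000, hold=0.5003 ⇒ V=0.5003 continue  boundary S*=114.5179
step 3: (k=3,j=0): S=106.9004, (K−S)⁺=38.8996, hold=37.8980 ⇒ V=38.8996 exercise | (k=3,j=1): S=122.6782, (K−S)⁺=23.1218, hold=22.3985 ⇒ V=23.1218 exercise | (k=3,j=2): S=140.7847, (K−S)⁺=5.0153, hold=9.1550 ⇒ V=9.1550 continue | (k=3,j=3): S=161.5636, (K−S)⁺=0.0000, hold=2.2291 ⇒ V=2.2291 continue  boundary S*=122.6782
step 2: (k=2,j=0): S=114.5179, (K−S)⁺=31.2821, hold=30.2805 ⇒ V=31.2821 exercise | (k=2,j=1): S=131.4200, (K−S)⁺=14.3800, hold=15.5697 ⇒ V=15.5697 continue | (k=2,j=2): S=150.8167, (K−S)⁺=0.0000, hold=5.4259 ⇒ V=5.4259 continue  boundary S*=114.5179
step 1: (k=1,j=0): S=122.6782, (K−S)⁺=23.1218, hold=22.7500 ⇒ V=23.1218 exercise | (k=1,j=1): S=140.7847, (K−S)⁺=5.0153, hold=10.0932 ⇒ V=10.0932 continue  boundary S*=122.6782
step 0: (k=0,j=0): S=131.4200, (K−S)⁺=14.3800, hold=16.0664 ⇒ V=16.0664 continue  boundary S*=-

price = 16.0664
boundary = - 122.6782 114.5179 122.6782 114.5179 122.6782 131.4200
tree:
16.0664
23.1218 10.0932
31.2821 15.5697 5.4259
38.8996 23.1218 9.1550 2.2291
46.0104 31.2821 14.9057 4.2352 0.5003
52.6482 38.8996 23.1218 7.9005 1.0788 0.0000
58.8444 46.0104 31.2821 14.3800 2.3260 0.0000 0.0000
64.6285 52.6482 38.8996 23.1218 5.0153 0.0000 0.0000 0.0000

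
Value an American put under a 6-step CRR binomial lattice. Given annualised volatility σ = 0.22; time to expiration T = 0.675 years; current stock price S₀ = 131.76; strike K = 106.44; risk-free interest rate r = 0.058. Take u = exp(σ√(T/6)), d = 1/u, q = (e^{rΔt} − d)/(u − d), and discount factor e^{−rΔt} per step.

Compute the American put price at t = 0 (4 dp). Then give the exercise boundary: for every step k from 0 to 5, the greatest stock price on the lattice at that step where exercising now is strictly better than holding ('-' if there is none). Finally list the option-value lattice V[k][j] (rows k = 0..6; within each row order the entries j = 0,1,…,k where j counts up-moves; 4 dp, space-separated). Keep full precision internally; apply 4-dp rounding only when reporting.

params: Δt=0.11250 u=1.07658 d=0.92887 q=0.52588 e^(-rΔt)=0.99350
t_6 payoffs: 21.8141 8.3563 0.0000 0.0000 0.0000 0.0000 0.0000
t_5: node(5,0) S=91.1067 payoff=15.3333 vs cont=14.6411 → 15.3333 [stop]  node(5,1) S=105.5950 payoff=0.8450 vs cont=3.9361 → 3.9361 [wait]  node(5,2) S=122.3875 payoff=0.0000 vs cont=0.0000 → 0.0000 [wait]  node(5,3) S=141.8503 payoff=0.0000 vs cont=0.0000 → 0.0000 [wait]  node(5,4) S=164.4083 payoff=0.0000 vs cont=0.0000 → 0.0000 [wait]  node(5,5) S=190.5536 payoff=0.0000 vs cont=0.0000 → 0.0000 [wait]  ⇒ S*(5)=91.1067
t_4: node(4,0) S=98.0837 payoff=8.3563 vs cont=9.2791 → 9.2791 [wait]  node(4,1) S=113.6816 payoff=0.0000 vs cont=1.8541 → 1.8541 [wait]  node(4,2) S=131.7600 payoff=0.0000 vs cont=0.0000 → 0.0000 [wait]  node(4,3) S=152.7133 payoff=0.0000 vs cont=0.0000 → 0.0000 [wait]  node(4,4) S=176.9988 payoff=0.0000 vs cont=0.0000 → 0.0000 [wait]  ⇒ S*(4)=-
t_3: node(3,0) S=105.5950 payoff=0.8450 vs cont=5.3395 → 5.3395 [wait]  node(3,1) S=122.3875 payoff=0.0000 vs cont=0.8733 → 0.8733 [wait]  node(3,2) S=141.8503 payoff=0.0000 vs cont=0.0000 → 0.0000 [wait]  node(3,3) S=164.4083 payoff=0.0000 vs cont=0.0000 → 0.0000 [wait]  ⇒ S*(3)=-
t_2: node(2,0) S=113.6816 payoff=0.0000 vs cont=2.9714 → 2.9714 [wait]  node(2,1) S=131.7600 payoff=0.0000 vs cont=0.4114 → 0.4114 [wait]  node(2,2) S=152.7133 payoff=0.0000 vs cont=0.0000 → 0.0000 [wait]  ⇒ S*(2)=-
t_1: node(1,0) S=122.3875 payoff=0.0000 vs cont=1.6146 → 1.6146 [wait]  node(1,1) S=141.8503 payoff=0.0000 vs cont=0.1938 → 0.1938 [wait]  ⇒ S*(1)=-
t_0: node(0,0) S=131.7600 payoff=0.0000 vs cont=0.8618 → 0.8618 [wait]  ⇒ S*(0)=-

price = 0.8618
boundary = - - - - - 91.1067
tree:
0.8618
1.6146 0.1938
2.9714 0.4114 0.0000
5.3395 0.8733 0.0000 0.0000
9.2791 1.8541 0.0000 0.0000 0.0000
15.3333 3.9361 0.0000 0.0000 0.0000 0.0000
21.8141 8.3563 0.0000 0.0000 0.0000 0.0000 0.0000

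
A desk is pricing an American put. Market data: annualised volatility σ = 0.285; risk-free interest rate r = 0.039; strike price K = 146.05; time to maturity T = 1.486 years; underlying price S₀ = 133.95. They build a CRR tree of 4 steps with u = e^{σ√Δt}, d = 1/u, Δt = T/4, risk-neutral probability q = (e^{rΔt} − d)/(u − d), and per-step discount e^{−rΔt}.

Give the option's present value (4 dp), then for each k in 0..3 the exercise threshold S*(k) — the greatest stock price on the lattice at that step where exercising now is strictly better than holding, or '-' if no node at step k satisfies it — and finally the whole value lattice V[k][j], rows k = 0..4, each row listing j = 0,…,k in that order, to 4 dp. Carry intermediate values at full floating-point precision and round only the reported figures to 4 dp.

price = 22.7367
boundary = - - 94.6369 112.5904
tree:
22.7367
34.9836 11.0807
51.4131 19.4779 2.9565
66.5039 33.4596 5.9811 0.0000
79.1882 51.4131 12.1000 0.0000 0.0000

Δt=0.37150, u=1.18971, d=0.84054, q=0.49848, disc=e^(-rΔt)=0.98562
k=4 terminal: V=max(K-S,0) → 79.1882 51.4131 12.1000 0.0000 0.0000
k=3: j=0 S=79.5461 intr=66.5039 cont=64.4031 V=66.5039[EX]; j=1 S=112.5904 intr=33.4596 cont=31.3588 V=33.4596[EX]; j=2 S=159.3617 intr=0.0000 cont=5.9811 V=5.9811[hold]; j=3 S=225.5622 intr=0.0000 cont=0.0000 V=0.0000[hold]  S*(3)=112.5904
k=2: j=0 S=94.6369 intr=51.4131 cont=49.3124 V=51.4131[EX]; j=1 S=133.9500 intr=12.1000 cont=19.4779 V=19.4779[hold]; j=2 S=189.5942 intr=0.0000 cont=2.9565 V=2.9565[hold]  S*(2)=94.6369
k=1: j=0 S=112.5904 intr=33.4596 cont=34.9836 V=34.9836[hold]; j=1 S=159.3617 intr=0.0000 cont=11.0807 V=11.0807[hold]  S*(1)=-
k=0: j=0 S=133.9500 intr=12.1000 cont=22.7367 V=22.7367[hold]  S*(0)=-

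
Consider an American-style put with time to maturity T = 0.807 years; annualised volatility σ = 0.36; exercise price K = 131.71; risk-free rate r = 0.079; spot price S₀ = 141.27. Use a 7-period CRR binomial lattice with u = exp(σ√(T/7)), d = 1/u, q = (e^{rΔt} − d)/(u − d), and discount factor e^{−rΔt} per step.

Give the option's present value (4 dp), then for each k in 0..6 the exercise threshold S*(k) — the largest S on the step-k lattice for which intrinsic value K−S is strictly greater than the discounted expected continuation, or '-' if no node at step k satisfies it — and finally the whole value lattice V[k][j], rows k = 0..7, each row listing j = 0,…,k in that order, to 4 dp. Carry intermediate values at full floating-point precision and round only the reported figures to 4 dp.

Δt=0.11529, u=1.13002, d=0.88494, q=0.50681, disc=e^(-rΔt)=0.99093
k=7 terminal: V=max(K-S,0) → 71.6684 55.0404 33.8075 6.6943 0.0000 0.0000 0.0000 0.0000
k=6: j=0 S=67.8481 intr=63.8619 cont=62.6677 V=63.8619[EX]; j=1 S=86.6380 intr=45.0720 cont=43.8779 V=45.0720[EX]; j=2 S=110.6316 intr=21.0784 cont=19.8843 V=21.0784[EX]; j=3 S=141.2700 intr=0.0000 cont=3.2716 V=3.2716[hold]; j=4 S=180.3934 intr=0.0000 cont=0.0000 V=0.0000[hold]; j=5 S=230.3516 intr=0.0000 cont=0.0000 V=0.0000[hold]; j=6 S=294.1453 intr=0.0000 cont=0.0000 V=0.0000[hold]  S*(6)=110.6316
k=5: j=0 S=76.6696 intr=55.0404 cont=53.8463 V=55.0404[EX]; j=1 S=97.9025 intr=33.8075 cont=32.6134 V=33.8075[EX]; j=2 S=125.0157 intr=6.6943 cont=11.9444 V=11.9444[hold]; j=3 S=159.6376 intr=0.0000 cont=1.5989 V=1.5989[hold]; j=4 S=203.8478 intr=0.0000 cont=0.0000 V=0.0000[hold]; j=5 S=260.3015 intr=0.0000 cont=0.0000 V=0.0000[hold]  S*(5)=97.9025
k=4: j=0 S=86.6380 intr=45.0720 cont=43.8779 V=45.0720[EX]; j=1 S=110.6316 intr=21.0784 cont=22.5210 V=22.5210[hold]; j=2 S=141.2700 intr=0.0000 cont=6.6404 V=6.6404[hold]; j=3 S=180.3934 intr=0.0000 cont=0.7814 V=0.7814[hold]; j=4 S=230.3516 intr=0.0000 cont=0.0000 V=0.0000[hold]  S*(4)=86.6380
k=3: j=0 S=97.9025 intr=33.8075 cont=33.3378 V=33.8075[EX]; j=1 S=125.0157 intr=6.6943 cont=14.3413 V=14.3413[hold]; j=2 S=159.6376 intr=0.0000 cont=3.6377 V=3.6377[hold]; j=3 S=203.8478 intr=0.0000 cont=0.3819 V=0.3819[hold]  S*(3)=97.9025
k=2: j=0 S=110.6316 intr=21.0784 cont=23.7247 V=23.7247[hold]; j=1 S=141.2700 intr=0.0000 cont=8.8358 V=8.8358[hold]; j=2 S=180.3934 intr=0.0000 cont=1.9696 V=1.9696[hold]  S*(2)=-
k=1: j=0 S=125.0157 intr=6.6943 cont=16.0322 V=16.0322[hold]; j=1 S=159.6376 intr=0.0000 cont=5.3074 V=5.3074[hold]  S*(1)=-
k=0: j=0 S=141.2700 intr=0.0000 cont=10.5006 V=10.5006[hold]  S*(0)=-

price = 10.5006
boundary = - - - 97.9025 86.6380 97.9025 110.6316
tree:
10.5006
16.0322 5.3074
23.7247 8.8358 1.9696
33.8075 14.3413 3.6377 0.3819
45.0720 22.5210 6.6404 0.7814 0.0000
55.0404 33.8075 11.9444 1.5989 0.0000 0.0000
63.8619 45.0720 21.0784 3.2716 0.0000 0.0000 0.0000
71.6684 55.0404 33.8075 6.6943 0.0000 0.0000 0.0000 0.0000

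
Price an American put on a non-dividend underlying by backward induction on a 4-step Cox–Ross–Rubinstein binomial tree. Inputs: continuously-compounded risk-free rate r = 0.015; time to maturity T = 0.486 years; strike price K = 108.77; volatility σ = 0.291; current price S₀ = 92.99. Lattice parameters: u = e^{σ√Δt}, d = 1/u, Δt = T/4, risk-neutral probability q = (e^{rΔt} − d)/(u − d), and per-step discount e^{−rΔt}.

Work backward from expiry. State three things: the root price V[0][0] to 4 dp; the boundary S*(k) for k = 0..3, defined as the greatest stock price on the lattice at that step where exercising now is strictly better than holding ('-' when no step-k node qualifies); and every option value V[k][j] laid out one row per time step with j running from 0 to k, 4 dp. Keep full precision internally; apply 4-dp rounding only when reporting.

Δt=0.12150, u=1.10676, d=0.90354, q=0.48364, disc=e^(-rΔt)=0.99818
k=4 terminal: V=max(K-S,0) → 46.7933 32.8542 15.7800 0.0000 0.0000
k=3: j=0 S=68.5931 intr=40.1769 cont=39.9789 V=40.1769[EX]; j=1 S=84.0203 intr=24.7497 cont=24.5516 V=24.7497[EX]; j=2 S=102.9173 intr=5.8527 cont=8.1333 V=8.1333[hold]; j=3 S=126.0643 intr=0.0000 cont=0.0000 V=0.0000[hold]  S*(3)=84.0203
k=2: j=0 S=75.9158 intr=32.8542 cont=32.6561 V=32.8542[EX]; j=1 S=92.9900 intr=15.7800 cont=16.6829 V=16.6829[hold]; j=2 S=113.9043 intr=0.0000 cont=4.1921 V=4.1921[hold]  S*(2)=75.9158
k=1: j=0 S=84.0203 intr=24.7497 cont=24.9875 V=24.9875[hold]; j=1 S=102.9173 intr=5.8527 cont=10.6225 V=10.6225[hold]  S*(1)=-
k=0: j=0 S=92.9900 intr=15.7800 cont=18.0072 V=18.0072[hold]  S*(0)=-

price = 18.0072
boundary = - - 75.9158 84.0203
tree:
18.0072
24.9875 10.6225
32.8542 16.6829 4.1921
40.1769 24.7497 8.1333 0.0000
46.7933 32.8542 15.7800 0.0000 0.0000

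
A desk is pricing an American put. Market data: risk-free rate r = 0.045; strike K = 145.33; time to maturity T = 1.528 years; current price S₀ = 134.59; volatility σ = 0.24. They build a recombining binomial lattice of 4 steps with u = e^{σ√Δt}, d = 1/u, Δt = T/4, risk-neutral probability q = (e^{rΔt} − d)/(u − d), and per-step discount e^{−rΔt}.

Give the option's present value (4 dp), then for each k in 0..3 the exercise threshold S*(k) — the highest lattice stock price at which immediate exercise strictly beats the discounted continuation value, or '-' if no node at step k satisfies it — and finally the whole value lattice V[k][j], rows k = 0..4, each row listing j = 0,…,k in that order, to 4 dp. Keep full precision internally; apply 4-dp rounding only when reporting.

params: Δt=0.38200 u=1.15990 d=0.86214 q=0.52121 e^(-rΔt)=0.98296
t_4 payoffs: 70.9718 45.2907 10.7400 0.0000 0.0000
t_3: node(3,0) S=86.2482 payoff=59.0818 vs cont=56.6050 → 59.0818 [stop]  node(3,1) S=116.0358 payoff=29.2942 vs cont=26.8174 → 29.2942 [stop]  node(3,2) S=156.1111 payoff=0.0000 vs cont=5.0545 → 5.0545 [wait]  node(3,3) S=210.0273 payoff=0.0000 vs cont=0.0000 → 0.0000 [wait]  ⇒ S*(3)=116.0358
t_2: node(2,0) S=100.0393 payoff=45.2907 vs cont=42.8138 → 45.2907 [stop]  node(2,1) S=134.5900 payoff=10.7400 vs cont=16.3762 → 16.3762 [wait]  node(2,2) S=181.0734 payoff=0.0000 vs cont=2.3788 → 2.3788 [wait]  ⇒ S*(2)=100.0393
t_1: node(1,0) S=116.0358 payoff=29.2942 vs cont=29.7050 → 29.7050 [wait]  node(1,1) S=156.1111 payoff=0.0000 vs cont=8.9258 → 8.9258 [wait]  ⇒ S*(1)=-
t_0: node(0,0) S=134.5900 payoff=10.7400 vs cont=18.5529 → 18.5529 [wait]  ⇒ S*(0)=-

price = 18.5529
boundary = - - 100.0393 116.0358
tree:
18.5529
29.7050 8.9258
45.2907 16.3762 2.3788
59.0818 29.2942 5.0545 0.0000
70.9718 45.2907 10.7400 0.0000 0.0000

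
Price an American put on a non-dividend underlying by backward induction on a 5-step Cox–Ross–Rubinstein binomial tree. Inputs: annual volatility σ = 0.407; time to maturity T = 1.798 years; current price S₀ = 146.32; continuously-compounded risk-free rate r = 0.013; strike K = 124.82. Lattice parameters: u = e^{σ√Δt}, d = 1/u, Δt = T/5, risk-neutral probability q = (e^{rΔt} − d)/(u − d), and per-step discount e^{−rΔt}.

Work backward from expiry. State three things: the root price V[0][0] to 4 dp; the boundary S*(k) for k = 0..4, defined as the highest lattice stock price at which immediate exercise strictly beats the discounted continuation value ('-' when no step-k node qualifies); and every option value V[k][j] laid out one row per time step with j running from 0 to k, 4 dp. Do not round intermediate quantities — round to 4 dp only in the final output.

params: Δt=0.35960 u=1.27643 d=0.78344 q=0.44879 e^(-rΔt)=0.99534
t_5 payoffs: 81.6358 54.4615 10.1875 0.0000 0.0000 0.0000
t_4: node(4,0) S=55.1214 payoff=69.6986 vs cont=69.1164 → 69.6986 [stop]  node(4,1) S=89.8074 payoff=35.0126 vs cont=34.4305 → 35.0126 [stop]  node(4,2) S=146.3200 payoff=0.0000 vs cont=5.5892 → 5.5892 [wait]  node(4,3) S=238.3940 payoff=0.0000 vs cont=0.0000 → 0.0000 [wait]  node(4,4) S=388.4068 payoff=0.0000 vs cont=0.0000 → 0.0000 [wait]  ⇒ S*(4)=89.8074
t_3: node(3,0) S=70.3585 payoff=54.4615 vs cont=53.8794 → 54.4615 [stop]  node(3,1) S=114.6325 payoff=10.1875 vs cont=21.7060 → 21.7060 [wait]  node(3,2) S=186.7667 payoff=0.0000 vs cont=3.0665 → 3.0665 [wait]  node(3,3) S=304.2923 payoff=0.0000 vs cont=0.0000 → 0.0000 [wait]  ⇒ S*(3)=70.3585
t_2: node(2,0) S=89.8074 payoff=35.0126 vs cont=39.5757 → 39.5757 [wait]  node(2,1) S=146.3200 payoff=0.0000 vs cont=13.2785 → 13.2785 [wait]  node(2,2) S=238.3940 payoff=0.0000 vs cont=1.6824 → 1.6824 [wait]  ⇒ S*(2)=-
t_1: node(1,0) S=114.6325 payoff=10.1875 vs cont=27.6443 → 27.6443 [wait]  node(1,1) S=186.7667 payoff=0.0000 vs cont=8.0367 → 8.0367 [wait]  ⇒ S*(1)=-
t_0: node(0,0) S=146.3200 payoff=0.0000 vs cont=18.7567 → 18.7567 [wait]  ⇒ S*(0)=-

price = 18.7567
boundary = - - - 70.3585 89.8074
tree:
18.7567
27.6443 8.0367
39.5757 13.2785 1.6824
54.4615 21.7060 3.0665 0.0000
69.6986 35.0126 5.5892 0.0000 0.0000
81.6358 54.4615 10.1875 0.0000 0.0000 0.0000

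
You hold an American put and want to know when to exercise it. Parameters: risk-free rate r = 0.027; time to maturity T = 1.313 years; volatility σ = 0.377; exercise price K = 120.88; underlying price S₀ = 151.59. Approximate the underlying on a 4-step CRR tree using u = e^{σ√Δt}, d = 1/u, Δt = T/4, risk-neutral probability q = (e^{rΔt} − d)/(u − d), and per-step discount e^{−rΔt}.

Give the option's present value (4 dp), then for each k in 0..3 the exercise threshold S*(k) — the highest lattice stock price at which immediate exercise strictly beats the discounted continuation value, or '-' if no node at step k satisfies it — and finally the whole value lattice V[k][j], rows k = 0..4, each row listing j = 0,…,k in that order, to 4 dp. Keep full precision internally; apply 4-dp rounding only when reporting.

params: Δt=0.32825 u=1.24110 d=0.80574 q=0.46666 e^(-rΔt)=0.99118
t_4 payoffs: 56.9877 22.4654 0.0000 0.0000 0.0000
t_3: node(3,0) S=79.2965 payoff=41.5835 vs cont=40.5169 → 41.5835 [stop]  node(3,1) S=122.1420 payoff=0.0000 vs cont=11.8760 → 11.8760 [wait]  node(3,2) S=188.1378 payoff=0.0000 vs cont=0.0000 → 0.0000 [wait]  node(3,3) S=289.7923 payoff=0.0000 vs cont=0.0000 → 0.0000 [wait]  ⇒ S*(3)=79.2965
t_2: node(2,0) S=98.4146 payoff=22.4654 vs cont=27.4756 → 27.4756 [wait]  node(2,1) S=151.5900 payoff=0.0000 vs cont=6.2781 → 6.2781 [wait]  node(2,2) S=233.4971 payoff=0.0000 vs cont=0.0000 → 0.0000 [wait]  ⇒ S*(2)=-
t_1: node(1,0) S=122.1420 payoff=0.0000 vs cont=17.4285 → 17.4285 [wait]  node(1,1) S=188.1378 payoff=0.0000 vs cont=3.3188 → 3.3188 [wait]  ⇒ S*(1)=-
t_0: node(0,0) S=151.5900 payoff=0.0000 vs cont=10.7484 → 10.7484 [wait]  ⇒ S*(0)=-

price = 10.7484
boundary = - - - 79.2965
tree:
10.7484
17.4285 3.3188
27.4756 6.2781 0.0000
41.5835 11.8760 0.0000 0.0000
56.9877 22.4654 0.0000 0.0000 0.0000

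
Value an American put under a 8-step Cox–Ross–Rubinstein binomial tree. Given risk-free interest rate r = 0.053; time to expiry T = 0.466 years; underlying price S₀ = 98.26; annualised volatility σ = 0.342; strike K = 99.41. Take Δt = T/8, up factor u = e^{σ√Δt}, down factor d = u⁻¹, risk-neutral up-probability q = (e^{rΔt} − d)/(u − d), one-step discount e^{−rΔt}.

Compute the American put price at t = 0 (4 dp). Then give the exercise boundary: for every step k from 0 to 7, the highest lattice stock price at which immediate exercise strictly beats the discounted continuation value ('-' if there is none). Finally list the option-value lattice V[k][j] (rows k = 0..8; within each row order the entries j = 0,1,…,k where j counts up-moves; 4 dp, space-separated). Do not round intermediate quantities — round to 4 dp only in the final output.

price = 8.6558
boundary = - - - 76.7069 70.6296 76.7069 83.3071 90.4751
tree:
8.6558
12.3516 4.9854
17.0621 7.6815 2.2996
22.7031 11.4836 3.8978 0.7033
28.7804 16.5336 6.4662 1.3339 0.0721
34.3762 22.7031 10.4192 2.5229 0.1441 0.0000
39.5286 28.7804 16.1029 4.7564 0.2879 0.0000 0.0000
44.2728 34.3762 22.7031 8.9349 0.5754 0.0000 0.0000 0.0000
48.6412 39.5286 28.7804 16.1029 1.1500 0.0000 0.0000 0.0000 0.0000

params: Δt=0.05825 u=1.08604 d=0.92077 q=0.49809 e^(-rΔt)=0.99692
t_8 payoffs: 48.6412 39.5286 28.7804 16.1029 1.1500 0.0000 0.0000 0.0000 0.0000
t_7: node(7,0) S=55.1372 payoff=44.2728 vs cont=43.9664 → 44.2728 [stop]  node(7,1) S=65.0338 payoff=34.3762 vs cont=34.0697 → 34.3762 [stop]  node(7,2) S=76.7069 payoff=22.7031 vs cont=22.3967 → 22.7031 [stop]  node(7,3) S=90.4751 payoff=8.9349 vs cont=8.6284 → 8.9349 [stop]  node(7,4) S=106.7147 payoff=0.0000 vs cont=0.5754 → 0.5754 [wait]  node(7,5) S=125.8691 payoff=0.0000 vs cont=0.0000 → 0.0000 [wait]  node(7,6) S=148.4616 payoff=0.0000 vs cont=0.0000 → 0.0000 [wait]  node(7,7) S=175.1092 payoff=0.0000 vs cont=0.0000 → 0.0000 [wait]  ⇒ S*(7)=90.4751
t_6: node(6,0) S=59.8814 payoff=39.5286 vs cont=39.2222 → 39.5286 [stop]  node(6,1) S=70.6296 payoff=28.7804 vs cont=28.4739 → 28.7804 [stop]  node(6,2) S=83.3071 payoff=16.1029 vs cont=15.7965 → 16.1029 [stop]  node(6,3) S=98.2600 payoff=1.1500 vs cont=4.7564 → 4.7564 [wait]  node(6,4) S=115.8969 payoff=0.0000 vs cont=0.2879 → 0.2879 [wait]  node(6,5) S=136.6994 payoff=0.0000 vs cont=0.0000 → 0.0000 [wait]  node(6,6) S=161.2358 payoff=0.0000 vs cont=0.0000 → 0.0000 [wait]  ⇒ S*(6)=83.3071
t_5: node(5,0) S=65.0338 payoff=34.3762 vs cont=34.0697 → 34.3762 [stop]  node(5,1) S=76.7069 payoff=22.7031 vs cont=22.3967 → 22.7031 [stop]  node(5,2) S=90.4751 payoff=8.9349 vs cont=10.4192 → 10.4192 [wait]  node(5,3) S=106.7147 payoff=0.0000 vs cont=2.5229 → 2.5229 [wait]  node(5,4) S=125.8691 payoff=0.0000 vs cont=0.1441 → 0.1441 [wait]  node(5,5) S=148.4616 payoff=0.0000 vs cont=0.0000 → 0.0000 [wait]  ⇒ S*(5)=76.7069
t_4: node(4,0) S=70.6296 payoff=28.7804 vs cont=28.4739 → 28.7804 [stop]  node(4,1) S=83.3071 payoff=16.1029 vs cont=16.5336 → 16.5336 [wait]  node(4,2) S=98.2600 payoff=1.1500 vs cont=6.4662 → 6.4662 [wait]  node(4,3) S=115.8969 payoff=0.0000 vs cont=1.3339 → 1.3339 [wait]  node(4,4) S=136.6994 payoff=0.0000 vs cont=0.0721 → 0.0721 [wait]  ⇒ S*(4)=70.6296
t_3: node(3,0) S=76.7069 payoff=22.7031 vs cont=22.6105 → 22.7031 [stop]  node(3,1) S=90.4751 payoff=8.9349 vs cont=11.4836 → 11.4836 [wait]  node(3,2) S=106.7147 payoff=0.0000 vs cont=3.8978 → 3.8978 [wait]  node(3,3) S=125.8691 payoff=0.0000 vs cont=0.7033 → 0.7033 [wait]  ⇒ S*(3)=76.7069
t_2: node(2,0) S=83.3071 payoff=16.1029 vs cont=17.0621 → 17.0621 [wait]  node(2,1) S=98.2600 payoff=1.1500 vs cont=7.6815 → 7.6815 [wait]  node(2,2) S=115.8969 payoff=0.0000 vs cont=2.2996 → 2.2996 [wait]  ⇒ S*(2)=-
t_1: node(1,0) S=90.4751 payoff=8.9349 vs cont=12.3516 → 12.3516 [wait]  node(1,1) S=106.7147 payoff=0.0000 vs cont=4.9854 → 4.9854 [wait]  ⇒ S*(1)=-
t_0: node(0,0) S=98.2600 payoff=1.1500 vs cont=8.6558 → 8.6558 [wait]  ⇒ S*(0)=-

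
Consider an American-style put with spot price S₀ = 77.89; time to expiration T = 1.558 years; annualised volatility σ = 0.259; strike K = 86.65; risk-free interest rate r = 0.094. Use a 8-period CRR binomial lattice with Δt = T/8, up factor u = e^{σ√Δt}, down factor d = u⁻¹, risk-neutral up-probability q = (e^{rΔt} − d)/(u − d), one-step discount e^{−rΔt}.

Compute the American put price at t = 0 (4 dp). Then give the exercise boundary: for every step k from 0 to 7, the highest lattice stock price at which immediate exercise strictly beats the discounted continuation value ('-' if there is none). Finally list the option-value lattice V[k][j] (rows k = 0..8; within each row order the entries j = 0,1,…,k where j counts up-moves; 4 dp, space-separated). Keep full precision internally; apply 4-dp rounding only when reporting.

params: Δt=0.19475 u=1.12109 d=0.89199 q=0.55210 e^(-rΔt)=0.98186
t_8 payoffs: 55.4345 47.4173 37.3410 24.6768 8.7600 0.0000 0.0000 0.0000 0.0000
t_7: node(7,0) S=34.9952 payoff=51.6548 vs cont=50.0829 → 51.6548 [stop]  node(7,1) S=43.9832 payoff=42.6668 vs cont=41.0950 → 42.6668 [stop]  node(7,2) S=55.2796 payoff=31.3704 vs cont=29.7986 → 31.3704 [stop]  node(7,3) S=69.4773 payoff=17.1727 vs cont=15.6009 → 17.1727 [stop]  node(7,4) S=87.3214 payoff=0.0000 vs cont=3.8524 → 3.8524 [wait]  node(7,5) S=109.7485 payoff=0.0000 vs cont=0.0000 → 0.0000 [wait]  node(7,6) S=137.9357 payoff=0.0000 vs cont=0.0000 → 0.0000 [wait]  node(7,7) S=173.3622 payoff=0.0000 vs cont=0.0000 → 0.0000 [wait]  ⇒ S*(7)=69.4773
t_6: node(6,0) S=39.2327 payoff=47.4173 vs cont=45.8455 → 47.4173 [stop]  node(6,1) S=49.3090 payoff=37.3410 vs cont=35.7692 → 37.3410 [stop]  node(6,2) S=61.9732 payoff=24.6768 vs cont=23.1050 → 24.6768 [stop]  node(6,3) S=77.8900 payoff=8.7600 vs cont=9.6405 → 9.6405 [wait]  node(6,4) S=97.8948 payoff=0.0000 vs cont=1.6942 → 1.6942 [wait]  node(6,5) S=123.0375 payoff=0.0000 vs cont=0.0000 → 0.0000 [wait]  node(6,6) S=154.6378 payoff=0.0000 vs cont=0.0000 → 0.0000 [wait]  ⇒ S*(6)=61.9732
t_5: node(5,0) S=43.9832 payoff=42.6668 vs cont=41.0950 → 42.6668 [stop]  node(5,1) S=55.2796 payoff=31.3704 vs cont=29.7986 → 31.3704 [stop]  node(5,2) S=69.4773 payoff=17.1727 vs cont=16.0782 → 17.1727 [stop]  node(5,3) S=87.3214 payoff=0.0000 vs cont=5.1580 → 5.1580 [wait]  node(5,4) S=109.7485 payoff=0.0000 vs cont=0.7451 → 0.7451 [wait]  node(5,5) S=137.9357 payoff=0.0000 vs cont=0.0000 → 0.0000 [wait]  ⇒ S*(5)=69.4773
t_4: node(4,0) S=49.3090 payoff=37.3410 vs cont=35.7692 → 37.3410 [stop]  node(4,1) S=61.9732 payoff=24.6768 vs cont=23.1050 → 24.6768 [stop]  node(4,2) S=77.8900 payoff=8.7600 vs cont=10.3482 → 10.3482 [wait]  node(4,3) S=97.8948 payoff=0.0000 vs cont=2.6723 → 2.6723 [wait]  node(4,4) S=123.0375 payoff=0.0000 vs cont=0.3277 → 0.3277 [wait]  ⇒ S*(4)=61.9732
t_3: node(3,0) S=55.2796 payoff=31.3704 vs cont=29.7986 → 31.3704 [stop]  node(3,1) S=69.4773 payoff=17.1727 vs cont=16.4619 → 17.1727 [stop]  node(3,2) S=87.3214 payoff=0.0000 vs cont=5.9995 → 5.9995 [wait]  node(3,3) S=109.7485 payoff=0.0000 vs cont=1.3528 → 1.3528 [wait]  ⇒ S*(3)=69.4773
t_2: node(2,0) S=61.9732 payoff=24.6768 vs cont=23.1050 → 24.6768 [stop]  node(2,1) S=77.8900 payoff=8.7600 vs cont=10.8044 → 10.8044 [wait]  node(2,2) S=97.8948 payoff=0.0000 vs cont=3.3718 → 3.3718 [wait]  ⇒ S*(2)=61.9732
t_1: node(1,0) S=69.4773 payoff=17.1727 vs cont=16.7091 → 17.1727 [stop]  node(1,1) S=87.3214 payoff=0.0000 vs cont=6.5793 → 6.5793 [wait]  ⇒ S*(1)=69.4773
t_0: node(0,0) S=77.8900 payoff=8.7600 vs cont=11.1187 → 11.1187 [wait]  ⇒ S*(0)=-

price = 11.1187
boundary = - 69.4773 61.9732 69.4773 61.9732 69.4773 61.9732 69.4773
tree:
11.1187
17.1727 6.5793
24.6768 10.8044 3.3718
31.3704 17.1727 5.9995 1.3528
37.3410 24.6768 10.3482 2.6723 0.3277
42.6668 31.3704 17.1727 5.1580 0.7451 0.0000
47.4173 37.3410 24.6768 9.6405 1.6942 0.0000 0.0000
51.6548 42.6668 31.3704 17.1727 3.8524 0.0000 0.0000 0.0000
55.4345 47.4173 37.3410 24.6768 8.7600 0.0000 0.0000 0.0000 0.0000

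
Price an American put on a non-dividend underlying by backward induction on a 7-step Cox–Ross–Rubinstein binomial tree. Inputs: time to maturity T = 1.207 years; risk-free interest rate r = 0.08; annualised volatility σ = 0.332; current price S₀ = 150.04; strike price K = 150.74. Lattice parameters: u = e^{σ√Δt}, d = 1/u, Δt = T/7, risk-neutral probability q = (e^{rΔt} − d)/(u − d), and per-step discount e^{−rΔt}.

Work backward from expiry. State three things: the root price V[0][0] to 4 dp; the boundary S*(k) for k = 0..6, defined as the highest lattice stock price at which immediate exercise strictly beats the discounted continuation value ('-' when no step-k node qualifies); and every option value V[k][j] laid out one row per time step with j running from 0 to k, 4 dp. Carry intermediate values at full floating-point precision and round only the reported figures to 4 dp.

Δt=0.17243  u=1.14782  d=0.87122  q=0.51581  discount=0.98630
step 7 (expiry): payoffs max(K−S,0) = 93.5790 75.4314 51.5222 20.0222 0.0000 0.0000 0.0000 0.0000
step 6: (k=6,j=0): S=65.6104, (K−S)⁺=85.1296, hold=83.0646 ⇒ V=85.1296 exercise | (k=6,j=1): S=86.4405, (K−S)⁺=64.2995, hold=62.2344 ⇒ V=64.2995 exercise | (k=6,j=2): S=113.8839, (K−S)⁺=36.8561, hold=34.7911 ⇒ V=36.8561 exercise | (k=6,j=3): S=150.0400, (K−S)⁺=0.7000, hold=9.5618 ⇒ V=9.5618 continue | (k=6,j=4): S=197.6751, (K−S)⁺=0.0000, hold=0.0000 ⇒ V=0.0000 continue | (k=6,j=5): S=260.4335, (K−S)⁺=0.0000, hold=0.0000 ⇒ V=0.0000 continue | (k=6,j=6): S=343.1166, (K−S)⁺=0.0000, hold=0.0000 ⇒ V=0.0000 continue  boundary S*=113.8839
step 5: (k=5,j=0): S=75.3086, (K−S)⁺=75.4314, hold=73.3663 ⇒ V=75.4314 exercise | (k=5,j=1): S=99.2178, (K−S)⁺=51.5222, hold=49.4571 ⇒ V=51.5222 exercise | (k=5,j=2): S=130.7178, (K−S)⁺=20.0222, hold=22.4655 ⇒ V=22.4655 continue | (k=5,j=3): S=172.2184, (K−S)⁺=0.0000, hold=4.5664 ⇒ V=4.5664 continue | (k=5,j=4): S=226.8947, (K−S)⁺=0.0000, hold=0.0000 ⇒ V=0.0000 continue | (k=5,j=5): S=298.9299, (K−S)⁺=0.0000, hold=0.0000 ⇒ V=0.0000 continue  boundary S*=99.2178
step 4: (k=4,j=0): S=86.4405, (K−S)⁺=64.2995, hold=62.2344 ⇒ V=64.2995 exercise | (k=4,j=1): S=113.8839, (K−S)⁺=36.8561, hold=36.0341 ⇒ V=36.8561 exercise | (k=4,j=2): S=150.0400, (K−S)⁺=0.7000, hold=13.0517 ⇒ V=13.0517 continue | (k=4,j=3): S=197.6751, (K−S)⁺=0.0000, hold=2.1807 ⇒ V=2.1807 continue | (k=4,j=4): S=260.4335, (K−S)⁺=0.0000, hold=0.0000 ⇒ V=0.0000 continue  boundary S*=113.8839
step 3: (k=3,j=0): S=99.2178, (K−S)⁺=51.5222, hold=49.4571 ⇒ V=51.5222 exercise | (k=3,j=1): S=130.7178, (K−S)⁺=20.0222, hold=24.2410 ⇒ V=24.2410 continue | (k=3,j=2): S=172.2184, (K−S)⁺=0.0000, hold=7.3424 ⇒ V=7.3424 continue | (k=3,j=3): S=226.8947, (K−S)⁺=0.0000, hold=1.0414 ⇒ V=1.0414 continue  boundary S*=99.2178
step 2: (k=2,j=0): S=113.8839, (K−S)⁺=36.8561, hold=36.9373 ⇒ V=36.9373 continue | (k=2,j=1): S=150.0400, (K−S)⁺=0.7000, hold=15.3119 ⇒ V=15.3119 continue | (k=2,j=2): S=197.6751, (K−S)⁺=0.0000, hold=4.0363 ⇒ V=4.0363 continue  boundary S*=-
step 1: (k=1,j=0): S=130.7178, (K−S)⁺=20.0222, hold=25.4296 ⇒ V=25.4296 continue | (k=1,j=1): S=172.2184, (K−S)⁺=0.0000, hold=9.3658 ⇒ V=9.3658 continue  boundary S*=-
step 0: (k=0,j=0): S=150.0400, (K−S)⁺=0.7000, hold=16.9089 ⇒ V=16.9089 continue  boundary S*=-

price = 16.9089
boundary = - - - 99.2178 113.8839 99.2178 113.8839
tree:
16.9089
25.4296 9.3658
36.9373 15.3119 4.0363
51.5222 24.2410 7.3424 1.0414
64.2995 36.8561 13.0517 2.1807 0.0000
75.4314 51.5222 22.4655 4.5664 0.0000 0.0000
85.1296 64.2995 36.8561 9.5618 0.0000 0.0000 0.0000
93.5790 75.4314 51.5222 20.0222 0.0000 0.0000 0.0000 0.0000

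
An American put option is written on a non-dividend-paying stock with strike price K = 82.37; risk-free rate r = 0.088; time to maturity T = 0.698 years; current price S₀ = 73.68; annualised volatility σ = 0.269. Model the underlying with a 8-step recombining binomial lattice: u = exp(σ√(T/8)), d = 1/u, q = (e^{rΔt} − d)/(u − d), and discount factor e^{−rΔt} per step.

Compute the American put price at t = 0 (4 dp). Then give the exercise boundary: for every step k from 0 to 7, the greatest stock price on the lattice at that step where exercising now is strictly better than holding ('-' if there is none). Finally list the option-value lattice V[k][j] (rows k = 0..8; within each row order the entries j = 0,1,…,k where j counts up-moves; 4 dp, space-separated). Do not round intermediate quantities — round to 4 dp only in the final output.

params: Δt=0.08725 u=1.08270 d=0.92362 q=0.52860 e^(-rΔt)=0.99235
t_8 payoffs: 43.3501 36.6294 28.7511 19.5159 8.6900 0.0000 0.0000 0.0000 0.0000
t_7: node(7,0) S=42.2468 payoff=40.1232 vs cont=39.4932 → 40.1232 [stop]  node(7,1) S=49.5233 payoff=32.8467 vs cont=32.2167 → 32.8467 [stop]  node(7,2) S=58.0531 payoff=24.3169 vs cont=23.6868 → 24.3169 [stop]  node(7,3) S=68.0521 payoff=14.3179 vs cont=13.6879 → 14.3179 [stop]  node(7,4) S=79.7733 payoff=2.5967 vs cont=4.0652 → 4.0652 [wait]  node(7,5) S=93.5133 payoff=0.0000 vs cont=0.0000 → 0.0000 [wait]  node(7,6) S=109.6199 payoff=0.0000 vs cont=0.0000 → 0.0000 [wait]  node(7,7) S=128.5007 payoff=0.0000 vs cont=0.0000 → 0.0000 [wait]  ⇒ S*(7)=68.0521
t_6: node(6,0) S=45.7406 payoff=36.6294 vs cont=35.9994 → 36.6294 [stop]  node(6,1) S=53.6189 payoff=28.7511 vs cont=28.1211 → 28.7511 [stop]  node(6,2) S=62.8541 payoff=19.5159 vs cont=18.8859 → 19.5159 [stop]  node(6,3) S=73.6800 payoff=8.6900 vs cont=8.8303 → 8.8303 [wait]  node(6,4) S=86.3705 payoff=0.0000 vs cont=1.9017 → 1.9017 [wait]  node(6,5) S=101.2468 payoff=0.0000 vs cont=0.0000 → 0.0000 [wait]  node(6,6) S=118.6854 payoff=0.0000 vs cont=0.0000 → 0.0000 [wait]  ⇒ S*(6)=62.8541
t_5: node(5,0) S=49.5233 payoff=32.8467 vs cont=32.2167 → 32.8467 [stop]  node(5,1) S=58.0531 payoff=24.3169 vs cont=23.6868 → 24.3169 [stop]  node(5,2) S=68.0521 payoff=14.3179 vs cont=13.7614 → 14.3179 [stop]  node(5,3) S=79.7733 payoff=2.5967 vs cont=5.1283 → 5.1283 [wait]  node(5,4) S=93.5133 payoff=0.0000 vs cont=0.8896 → 0.8896 [wait]  node(5,5) S=109.6199 payoff=0.0000 vs cont=0.0000 → 0.0000 [wait]  ⇒ S*(5)=68.0521
t_4: node(4,0) S=53.6189 payoff=28.7511 vs cont=28.1211 → 28.7511 [stop]  node(4,1) S=62.8541 payoff=19.5159 vs cont=18.8859 → 19.5159 [stop]  node(4,2) S=73.6800 payoff=8.6900 vs cont=9.3880 → 9.3880 [wait]  node(4,3) S=86.3705 payoff=0.0000 vs cont=2.8657 → 2.8657 [wait]  node(4,4) S=101.2468 payoff=0.0000 vs cont=0.4162 → 0.4162 [wait]  ⇒ S*(4)=62.8541
t_3: node(3,0) S=58.0531 payoff=24.3169 vs cont=23.6868 → 24.3169 [stop]  node(3,1) S=68.0521 payoff=14.3179 vs cont=14.0540 → 14.3179 [stop]  node(3,2) S=79.7733 payoff=2.5967 vs cont=5.8949 → 5.8949 [wait]  node(3,3) S=93.5133 payoff=0.0000 vs cont=1.5588 → 1.5588 [wait]  ⇒ S*(3)=68.0521
t_2: node(2,0) S=62.8541 payoff=19.5159 vs cont=18.8859 → 19.5159 [stop]  node(2,1) S=73.6800 payoff=8.6900 vs cont=9.7900 → 9.7900 [wait]  node(2,2) S=86.3705 payoff=0.0000 vs cont=3.5753 → 3.5753 [wait]  ⇒ S*(2)=62.8541
t_1: node(1,0) S=68.0521 payoff=14.3179 vs cont=14.2649 → 14.3179 [stop]  node(1,1) S=79.7733 payoff=2.5967 vs cont=6.4552 → 6.4552 [wait]  ⇒ S*(1)=68.0521
t_0: node(0,0) S=73.6800 payoff=8.6900 vs cont=10.0840 → 10.0840 [wait]  ⇒ S*(0)=-

price = 10.0840
boundary = - 68.0521 62.8541 68.0521 62.8541 68.0521 62.8541 68.0521
tree:
10.0840
14.3179 6.4552
19.5159 9.7900 3.5753
24.3169 14.3179 5.8949 1.5588
28.7511 19.5159 9.3880 2.8657 0.4162
32.8467 24.3169 14.3179 5.1283 0.8896 0.0000
36.6294 28.7511 19.5159 8.8303 1.9017 0.0000 0.0000
40.1232 32.8467 24.3169 14.3179 4.0652 0.0000 0.0000 0.0000
43.3501 36.6294 28.7511 19.5159 8.6900 0.0000 0.0000 0.0000 0.0000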